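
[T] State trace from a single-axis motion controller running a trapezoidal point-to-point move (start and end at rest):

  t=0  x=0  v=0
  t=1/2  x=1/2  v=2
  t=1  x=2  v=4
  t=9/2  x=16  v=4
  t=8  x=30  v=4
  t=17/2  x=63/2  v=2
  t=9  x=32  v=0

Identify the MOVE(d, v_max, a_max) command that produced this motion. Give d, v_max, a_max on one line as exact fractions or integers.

final state: t=9, x=32, v=0 → d = 32
a_max = (2−0)/(1/2−0) = 4
max v = 4 over t∈[1,8] → v_max = 4
check: 4·(1+7) = 32 ✓

d=32 v_max=4 a_max=4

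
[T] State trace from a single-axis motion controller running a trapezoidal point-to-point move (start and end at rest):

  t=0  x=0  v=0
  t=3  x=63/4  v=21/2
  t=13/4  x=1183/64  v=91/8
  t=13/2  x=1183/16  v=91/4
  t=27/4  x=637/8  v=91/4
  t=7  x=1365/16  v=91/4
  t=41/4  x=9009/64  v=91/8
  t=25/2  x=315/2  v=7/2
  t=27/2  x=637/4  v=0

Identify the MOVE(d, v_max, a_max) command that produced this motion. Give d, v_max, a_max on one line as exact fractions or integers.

d=637/4 v_max=91/4 a_max=7/2

final state: t=27/2, x=637/4, v=0 → d = 637/4
a_max = (21/2−0)/(3−0) = 7/2
max v = 91/4 over t∈[13/2,7] → v_max = 91/4
check: 91/4·(13/2+1/2) = 637/4 ✓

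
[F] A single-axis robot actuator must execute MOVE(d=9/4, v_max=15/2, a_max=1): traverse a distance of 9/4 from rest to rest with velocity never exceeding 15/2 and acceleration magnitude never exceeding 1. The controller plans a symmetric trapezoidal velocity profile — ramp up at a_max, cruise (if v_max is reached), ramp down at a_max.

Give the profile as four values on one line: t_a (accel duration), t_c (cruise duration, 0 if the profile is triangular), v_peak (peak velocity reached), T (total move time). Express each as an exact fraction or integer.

v_max²/a_max = (15/2)²/1 = 225/4
9/4 < 225/4 ⇒ no cruise
v_peak = √(9/4·1) = √(9/4) = 3/2
t_a = (3/2)/1 = 3/2; t_c = 0
T = 2·3/2 = 3

t_a=3/2 t_c=0 v_peak=3/2 T=3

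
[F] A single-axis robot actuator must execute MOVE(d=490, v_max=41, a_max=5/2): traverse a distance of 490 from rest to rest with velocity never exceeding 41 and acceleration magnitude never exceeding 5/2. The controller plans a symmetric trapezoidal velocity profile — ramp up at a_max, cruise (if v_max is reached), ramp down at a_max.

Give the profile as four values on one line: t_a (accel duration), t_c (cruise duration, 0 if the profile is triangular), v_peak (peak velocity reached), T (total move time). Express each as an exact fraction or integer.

v_max²/a_max = 41²/(5/2) = 3362/5
490 < 3362/5 ⇒ no cruise
v_peak = √(490·5/2) = √1225 = 35
t_a = 35/(5/2) = 14; t_c = 0
T = 2·14 = 28

t_a=14 t_c=0 v_peak=35 T=28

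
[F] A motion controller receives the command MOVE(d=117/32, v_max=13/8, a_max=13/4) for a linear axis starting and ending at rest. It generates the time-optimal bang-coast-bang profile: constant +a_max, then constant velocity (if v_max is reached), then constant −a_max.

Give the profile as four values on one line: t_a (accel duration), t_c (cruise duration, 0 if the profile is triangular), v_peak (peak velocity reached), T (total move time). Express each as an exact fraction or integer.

v_max²/a_max = (13/8)²/(13/4) = 13/16
117/32 ≥ 13/16 ⇒ cruise phase
t_a = (13/8)/(13/4) = 1/2; v_peak = 13/8
d_cruise = 117/32 − 13/16 = 91/32; t_c = (91/32)/(13/8) = 7/4
T = 2·1/2 + 7/4 = 11/4

t_a=1/2 t_c=7/4 v_peak=13/8 T=11/4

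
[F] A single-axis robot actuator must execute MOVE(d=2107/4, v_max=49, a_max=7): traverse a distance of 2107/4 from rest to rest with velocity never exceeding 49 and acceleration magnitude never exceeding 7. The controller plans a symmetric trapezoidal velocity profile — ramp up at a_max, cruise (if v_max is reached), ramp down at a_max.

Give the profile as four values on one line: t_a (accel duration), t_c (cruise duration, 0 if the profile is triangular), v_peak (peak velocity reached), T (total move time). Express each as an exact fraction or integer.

t_a=7 t_c=15/4 v_peak=49 T=71/4

v_max²/a_max = 49²/7 = 343
2107/4 ≥ 343 so v_max reached
t_a = 49/7 = 7; v_peak = 49
d_cruise = 2107/4 − 343 = 735/4; t_c = (735/4)/49 = 15/4
T = 2·7 + 15/4 = 71/4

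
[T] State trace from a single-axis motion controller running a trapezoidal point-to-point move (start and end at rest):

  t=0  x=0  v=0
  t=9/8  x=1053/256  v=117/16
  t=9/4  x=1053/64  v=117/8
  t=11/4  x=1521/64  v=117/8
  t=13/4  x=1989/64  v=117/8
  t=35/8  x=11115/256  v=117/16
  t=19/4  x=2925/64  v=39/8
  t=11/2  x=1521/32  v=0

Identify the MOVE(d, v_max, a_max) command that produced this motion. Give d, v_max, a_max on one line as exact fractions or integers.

d=1521/32 v_max=117/8 a_max=13/2

final state: t=11/2, x=1521/32, v=0 → d = 1521/32
a_max = (117/16−0)/(9/8−0) = 13/2
max v = 117/8 over t∈[9/4,13/4] → v_max = 117/8
check: 117/8·(9/4+1) = 1521/32 ✓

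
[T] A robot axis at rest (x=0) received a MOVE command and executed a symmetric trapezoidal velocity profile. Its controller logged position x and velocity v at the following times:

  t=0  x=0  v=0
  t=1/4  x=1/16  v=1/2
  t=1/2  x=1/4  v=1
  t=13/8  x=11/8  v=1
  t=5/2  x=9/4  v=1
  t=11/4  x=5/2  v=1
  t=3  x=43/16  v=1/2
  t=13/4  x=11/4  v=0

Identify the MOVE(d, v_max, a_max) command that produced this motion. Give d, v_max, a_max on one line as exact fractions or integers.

final state: t=13/4, x=11/4, v=0 → d = 11/4
a_max = (1/2−0)/(1/4−0) = 2
max v = 1 over t∈[1/2,11/4] → v_max = 1
check: 1·(1/2+9/4) = 11/4 ✓

d=11/4 v_max=1 a_max=2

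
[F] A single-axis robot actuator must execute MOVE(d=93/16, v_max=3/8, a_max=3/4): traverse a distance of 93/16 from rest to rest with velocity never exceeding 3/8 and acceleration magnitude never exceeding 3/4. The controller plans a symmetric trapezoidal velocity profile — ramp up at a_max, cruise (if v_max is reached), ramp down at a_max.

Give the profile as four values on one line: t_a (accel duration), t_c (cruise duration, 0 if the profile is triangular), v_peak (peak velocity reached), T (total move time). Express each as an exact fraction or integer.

t_a=1/2 t_c=15 v_peak=3/8 T=16

v_max²/a_max = (3/8)²/(3/4) = 3/16
93/16 ≥ 3/16 so v_max reached
t_a = (3/8)/(3/4) = 1/2; v_peak = 3/8
d_cruise = 93/16 − 3/16 = 45/8; t_c = (45/8)/(3/8) = 15
T = 2·1/2 + 15 = 16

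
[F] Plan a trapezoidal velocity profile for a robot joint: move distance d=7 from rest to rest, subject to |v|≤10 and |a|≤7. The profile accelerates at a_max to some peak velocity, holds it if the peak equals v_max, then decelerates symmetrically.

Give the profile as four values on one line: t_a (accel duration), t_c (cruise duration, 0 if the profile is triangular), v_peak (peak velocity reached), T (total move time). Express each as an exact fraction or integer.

v_max²/a_max = 10²/7 = 100/7
7 < 100/7 so t_c = 0
v_peak = √(7·7) = √49 = 7
t_a = 7/7 = 1; t_c = 0
T = 2·1 = 2

t_a=1 t_c=0 v_peak=7 T=2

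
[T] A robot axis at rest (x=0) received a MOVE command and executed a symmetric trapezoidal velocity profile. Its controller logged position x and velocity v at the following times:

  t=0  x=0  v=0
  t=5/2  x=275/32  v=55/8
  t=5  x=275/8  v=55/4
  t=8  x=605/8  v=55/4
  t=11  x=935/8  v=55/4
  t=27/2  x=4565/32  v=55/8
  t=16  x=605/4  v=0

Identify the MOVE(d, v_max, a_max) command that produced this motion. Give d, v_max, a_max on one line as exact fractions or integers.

d=605/4 v_max=55/4 a_max=11/4

final state: t=16, x=605/4, v=0 → d = 605/4
a_max = (55/8−0)/(5/2−0) = 11/4
max v = 55/4 over t∈[5,11] → v_max = 55/4
check: 55/4·(5+6) = 605/4 ✓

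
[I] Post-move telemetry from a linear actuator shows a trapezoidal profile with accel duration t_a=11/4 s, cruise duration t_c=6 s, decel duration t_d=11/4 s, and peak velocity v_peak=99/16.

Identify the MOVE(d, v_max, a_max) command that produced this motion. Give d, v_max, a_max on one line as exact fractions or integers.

a_max = (99/16)/(11/4) = 9/4
d_a = ½·99/16·11/4 = 1089/128; d_c = 99/16·6 = 297/8
d = 2·1089/128 + 297/8 = 3465/64
t_c = 6 > 0 → v_max = v_peak = 99/16

d=3465/64 v_max=99/16 a_max=9/4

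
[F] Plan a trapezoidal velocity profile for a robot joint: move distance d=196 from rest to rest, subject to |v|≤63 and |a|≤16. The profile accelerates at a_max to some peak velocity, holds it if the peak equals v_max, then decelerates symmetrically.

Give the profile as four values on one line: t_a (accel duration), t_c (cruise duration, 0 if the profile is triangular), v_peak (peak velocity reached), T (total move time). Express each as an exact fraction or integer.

t_a=7/2 t_c=0 v_peak=56 T=7

vₘ²/aₘ = 63²/16 = 3969/16
196 < 3969/16 ⇒ no cruise
v_peak = √(196·16) = √3136 = 56
t_a = 56/16 = 7/2; t_c = 0
T = 2·7/2 = 7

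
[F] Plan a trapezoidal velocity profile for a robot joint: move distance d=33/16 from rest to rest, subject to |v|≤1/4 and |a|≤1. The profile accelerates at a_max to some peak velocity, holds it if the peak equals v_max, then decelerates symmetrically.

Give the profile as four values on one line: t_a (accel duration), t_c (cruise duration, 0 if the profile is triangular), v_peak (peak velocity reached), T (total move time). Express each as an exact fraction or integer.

t_a=1/4 t_c=8 v_peak=1/4 T=17/2

(v_max)²/a_max = (1/4)²/1 = 1/16
33/16 ≥ 1/16 ⇒ cruise phase
t_a = (1/4)/1 = 1/4; v_peak = 1/4
d_cruise = 33/16 − 1/16 = 2; t_c = 2/(1/4) = 8
T = 2·1/4 + 8 = 17/2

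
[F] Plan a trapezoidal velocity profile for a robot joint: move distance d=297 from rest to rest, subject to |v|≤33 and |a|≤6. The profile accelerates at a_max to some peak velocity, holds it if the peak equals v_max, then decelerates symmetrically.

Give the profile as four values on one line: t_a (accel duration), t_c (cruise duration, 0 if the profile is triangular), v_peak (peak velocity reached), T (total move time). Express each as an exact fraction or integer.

t_a=11/2 t_c=7/2 v_peak=33 T=29/2

(v_max)²/a_max = 33²/6 = 363/2
297 ≥ 363/2 → trapezoidal
t_a = 33/6 = 11/2; v_peak = 33
d_cruise = 297 − 363/2 = 231/2; t_c = (231/2)/33 = 7/2
T = 2·11/2 + 7/2 = 29/2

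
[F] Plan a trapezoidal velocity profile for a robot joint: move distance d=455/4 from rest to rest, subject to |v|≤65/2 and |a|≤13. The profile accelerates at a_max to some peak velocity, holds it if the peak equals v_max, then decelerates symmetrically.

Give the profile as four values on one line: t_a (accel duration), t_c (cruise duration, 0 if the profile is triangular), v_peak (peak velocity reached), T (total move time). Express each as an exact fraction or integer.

t_a=5/2 t_c=1 v_peak=65/2 T=6

(v_max)²/a_max = (65/2)²/13 = 325/4
455/4 ≥ 325/4 → trapezoidal
t_a = (65/2)/13 = 5/2; v_peak = 65/2
d_cruise = 455/4 − 325/4 = 65/2; t_c = (65/2)/(65/2) = 1
T = 2·5/2 + 1 = 6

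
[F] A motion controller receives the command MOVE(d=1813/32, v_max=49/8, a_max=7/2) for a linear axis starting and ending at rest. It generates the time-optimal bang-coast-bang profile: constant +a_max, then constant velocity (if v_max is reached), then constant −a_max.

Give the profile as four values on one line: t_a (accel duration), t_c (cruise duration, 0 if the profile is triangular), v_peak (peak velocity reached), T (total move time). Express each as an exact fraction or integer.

t_a=7/4 t_c=15/2 v_peak=49/8 T=11

(v_max)²/a_max = (49/8)²/(7/2) = 343/32
1813/32 ≥ 343/32 so v_max reached
t_a = (49/8)/(7/2) = 7/4; v_peak = 49/8
d_cruise = 1813/32 − 343/32 = 735/16; t_c = (735/16)/(49/8) = 15/2
T = 2·7/4 + 15/2 = 11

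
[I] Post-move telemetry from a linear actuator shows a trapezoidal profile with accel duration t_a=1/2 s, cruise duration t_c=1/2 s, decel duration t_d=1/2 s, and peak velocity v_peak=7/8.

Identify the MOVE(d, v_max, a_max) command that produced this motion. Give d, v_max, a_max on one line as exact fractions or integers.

d=7/8 v_max=7/8 a_max=7/4

a_max = (7/8)/(1/2) = 7/4
d_a = ½·7/8·1/2 = 7/32; d_c = 7/8·1/2 = 7/16
d = 2·7/32 + 7/16 = 7/8
t_c = 1/2 > 0 so v_max = 7/8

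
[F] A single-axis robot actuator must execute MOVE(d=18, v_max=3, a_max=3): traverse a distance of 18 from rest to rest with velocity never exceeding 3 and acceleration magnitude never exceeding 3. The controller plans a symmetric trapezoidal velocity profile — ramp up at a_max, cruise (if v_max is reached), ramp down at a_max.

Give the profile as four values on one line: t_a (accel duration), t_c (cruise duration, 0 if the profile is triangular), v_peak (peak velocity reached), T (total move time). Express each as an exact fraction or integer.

v_max²/a_max = 3²/3 = 3
18 ≥ 3 so v_max reached
t_a = 3/3 = 1; v_peak = 3
d_cruise = 18 − 3 = 15; t_c = 15/3 = 5
T = 2·1 + 5 = 7

t_a=1 t_c=5 v_peak=3 T=7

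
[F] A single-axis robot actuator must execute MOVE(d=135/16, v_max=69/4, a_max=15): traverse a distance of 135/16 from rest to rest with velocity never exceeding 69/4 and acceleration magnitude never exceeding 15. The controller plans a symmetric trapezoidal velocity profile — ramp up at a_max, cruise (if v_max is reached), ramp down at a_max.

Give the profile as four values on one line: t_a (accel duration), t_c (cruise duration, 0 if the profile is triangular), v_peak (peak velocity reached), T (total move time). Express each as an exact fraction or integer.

(v_max)²/a_max = (69/4)²/15 = 1587/80
135/16 < 1587/80 → triangular
v_peak = √(135/16·15) = √(2025/16) = 45/4
t_a = (45/4)/15 = 3/4; t_c = 0
T = 2·3/4 = 3/2

t_a=3/4 t_c=0 v_peak=45/4 T=3/2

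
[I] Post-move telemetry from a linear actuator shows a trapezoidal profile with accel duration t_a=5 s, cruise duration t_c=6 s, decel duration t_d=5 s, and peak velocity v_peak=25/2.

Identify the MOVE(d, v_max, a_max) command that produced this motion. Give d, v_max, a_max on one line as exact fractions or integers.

a_max = (25/2)/5 = 5/2
d_a = ½·25/2·5 = 125/4; d_c = 25/2·6 = 75
d = 2·125/4 + 75 = 275/2
t_c = 6 > 0 so v_max = 25/2

d=275/2 v_max=25/2 a_max=5/2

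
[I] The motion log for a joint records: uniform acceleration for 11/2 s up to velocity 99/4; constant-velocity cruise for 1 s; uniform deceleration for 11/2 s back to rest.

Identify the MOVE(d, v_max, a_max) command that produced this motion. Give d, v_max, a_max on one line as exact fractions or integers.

d=1287/8 v_max=99/4 a_max=9/2

a_max = (99/4)/(11/2) = 9/2
d_a = ½·99/4·11/2 = 1089/16; d_c = 99/4·1 = 99/4
d = 2·1089/16 + 99/4 = 1287/8
t_c = 1 > 0 → v_max = v_peak = 99/4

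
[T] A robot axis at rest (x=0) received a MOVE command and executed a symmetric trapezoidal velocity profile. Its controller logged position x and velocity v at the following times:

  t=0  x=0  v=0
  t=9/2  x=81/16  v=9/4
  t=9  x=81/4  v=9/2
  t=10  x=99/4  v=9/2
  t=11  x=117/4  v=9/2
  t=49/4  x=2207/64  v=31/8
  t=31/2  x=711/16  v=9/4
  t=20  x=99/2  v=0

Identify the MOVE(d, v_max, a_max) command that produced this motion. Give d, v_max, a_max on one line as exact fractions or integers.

final state: t=20, x=99/2, v=0 → d = 99/2
a_max = (9/4−0)/(9/2−0) = 1/2
max v = 9/2 over t∈[9,11] → v_max = 9/2
check: 9/2·(9+2) = 99/2 ✓

d=99/2 v_max=9/2 a_max=1/2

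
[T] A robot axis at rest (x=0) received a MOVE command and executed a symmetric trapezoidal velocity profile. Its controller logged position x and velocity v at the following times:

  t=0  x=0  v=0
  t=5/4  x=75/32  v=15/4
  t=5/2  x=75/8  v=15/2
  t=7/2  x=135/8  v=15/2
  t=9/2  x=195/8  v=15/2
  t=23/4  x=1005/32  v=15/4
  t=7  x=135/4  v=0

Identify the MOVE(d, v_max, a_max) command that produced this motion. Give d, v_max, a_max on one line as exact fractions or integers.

final state: t=7, x=135/4, v=0 → d = 135/4
a_max = (15/4−0)/(5/4−0) = 3
max v = 15/2 over t∈[5/2,9/2] → v_max = 15/2
check: 15/2·(5/2+2) = 135/4 ✓

d=135/4 v_max=15/2 a_max=3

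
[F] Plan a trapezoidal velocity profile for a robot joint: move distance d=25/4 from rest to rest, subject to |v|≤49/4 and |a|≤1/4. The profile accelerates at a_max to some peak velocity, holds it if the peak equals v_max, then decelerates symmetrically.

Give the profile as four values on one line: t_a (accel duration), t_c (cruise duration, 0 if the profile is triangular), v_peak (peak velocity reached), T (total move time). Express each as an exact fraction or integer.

(v_max)²/a_max = (49/4)²/(1/4) = 2401/4
25/4 < 2401/4 so t_c = 0
v_peak = √(25/4·1/4) = √(25/16) = 5/4
t_a = (5/4)/(1/4) = 5; t_c = 0
T = 2·5 = 10

t_a=5 t_c=0 v_peak=5/4 T=10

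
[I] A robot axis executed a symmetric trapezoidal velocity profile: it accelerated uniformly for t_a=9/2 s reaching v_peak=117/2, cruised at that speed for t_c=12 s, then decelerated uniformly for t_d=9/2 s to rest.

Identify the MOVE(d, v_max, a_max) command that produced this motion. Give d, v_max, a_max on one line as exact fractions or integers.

a_max = (117/2)/(9/2) = 13
d_a = ½·117/2·9/2 = 1053/8; d_c = 117/2·12 = 702
d = 2·1053/8 + 702 = 3861/4
t_c = 12 > 0 ⇒ limit active, v_max = 117/2

d=3861/4 v_max=117/2 a_max=13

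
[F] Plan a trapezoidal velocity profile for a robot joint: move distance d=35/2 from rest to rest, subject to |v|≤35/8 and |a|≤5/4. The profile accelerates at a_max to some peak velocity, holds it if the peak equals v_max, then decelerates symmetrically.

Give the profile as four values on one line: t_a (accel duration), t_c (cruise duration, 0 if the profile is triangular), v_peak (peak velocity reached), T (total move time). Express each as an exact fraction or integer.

v_max²/a_max = (35/8)²/(5/4) = 245/16
35/2 ≥ 245/16 so v_max reached
t_a = (35/8)/(5/4) = 7/2; v_peak = 35/8
d_cruise = 35/2 − 245/16 = 35/16; t_c = (35/16)/(35/8) = 1/2
T = 2·7/2 + 1/2 = 15/2

t_a=7/2 t_c=1/2 v_peak=35/8 T=15/2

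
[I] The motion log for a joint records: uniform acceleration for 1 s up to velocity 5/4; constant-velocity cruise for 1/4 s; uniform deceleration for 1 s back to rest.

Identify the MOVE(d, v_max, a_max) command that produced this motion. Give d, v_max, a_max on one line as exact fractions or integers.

d=25/16 v_max=5/4 a_max=5/4

a_max = (5/4)/1 = 5/4
d_a = ½·5/4·1 = 5/8; d_c = 5/4·1/4 = 5/16
d = 2·5/8 + 5/16 = 25/16
t_c = 1/4 > 0 so v_max = 5/4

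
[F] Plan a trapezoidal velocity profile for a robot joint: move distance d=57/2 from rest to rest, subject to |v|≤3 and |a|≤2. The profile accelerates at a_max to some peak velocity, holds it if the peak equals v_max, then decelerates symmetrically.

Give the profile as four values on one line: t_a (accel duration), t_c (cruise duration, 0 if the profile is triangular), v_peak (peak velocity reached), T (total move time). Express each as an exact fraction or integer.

t_a=3/2 t_c=8 v_peak=3 T=11

v_max²/a_max = 3²/2 = 9/2
57/2 ≥ 9/2 ⇒ cruise phase
t_a = 3/2; v_peak = 3
d_cruise = 57/2 − 9/2 = 24; t_c = 24/3 = 8
T = 2·3/2 + 8 = 11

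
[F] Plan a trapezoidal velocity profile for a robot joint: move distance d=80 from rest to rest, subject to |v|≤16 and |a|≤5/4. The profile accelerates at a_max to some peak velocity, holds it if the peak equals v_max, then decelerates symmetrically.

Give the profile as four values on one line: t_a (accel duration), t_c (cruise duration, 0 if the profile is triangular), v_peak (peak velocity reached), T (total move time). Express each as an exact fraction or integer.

t_a=8 t_c=0 v_peak=10 T=16

v_max²/a_max = 16²/(5/4) = 1024/5
80 < 1024/5 so t_c = 0
v_peak = √(80·5/4) = √100 = 10
t_a = 10/(5/4) = 8; t_c = 0
T = 2·8 = 16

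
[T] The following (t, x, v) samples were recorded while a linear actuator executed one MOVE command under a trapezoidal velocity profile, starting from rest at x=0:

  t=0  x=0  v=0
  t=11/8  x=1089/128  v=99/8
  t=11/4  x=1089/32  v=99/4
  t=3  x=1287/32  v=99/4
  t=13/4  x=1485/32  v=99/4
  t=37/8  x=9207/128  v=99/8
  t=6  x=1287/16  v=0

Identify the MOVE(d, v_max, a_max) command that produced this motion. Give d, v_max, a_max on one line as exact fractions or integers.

d=1287/16 v_max=99/4 a_max=9

final state: t=6, x=1287/16, v=0 → d = 1287/16
a_max = (99/8−0)/(11/8−0) = 9
max v = 99/4 over t∈[11/4,13/4] → v_max = 99/4
check: 99/4·(11/4+1/2) = 1287/16 ✓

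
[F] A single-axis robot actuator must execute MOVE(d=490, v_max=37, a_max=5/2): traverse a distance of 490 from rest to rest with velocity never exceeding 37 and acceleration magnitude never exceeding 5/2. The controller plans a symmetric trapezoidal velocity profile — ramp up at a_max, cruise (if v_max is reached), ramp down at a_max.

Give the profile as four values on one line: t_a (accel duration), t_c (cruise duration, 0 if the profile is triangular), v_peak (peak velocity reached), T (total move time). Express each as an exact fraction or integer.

(v_max)²/a_max = 37²/(5/2) = 2738/5
490 < 2738/5 → triangular
v_peak = √(490·5/2) = √1225 = 35
t_a = 35/(5/2) = 14; t_c = 0
T = 2·14 = 28

t_a=14 t_c=0 v_peak=35 T=28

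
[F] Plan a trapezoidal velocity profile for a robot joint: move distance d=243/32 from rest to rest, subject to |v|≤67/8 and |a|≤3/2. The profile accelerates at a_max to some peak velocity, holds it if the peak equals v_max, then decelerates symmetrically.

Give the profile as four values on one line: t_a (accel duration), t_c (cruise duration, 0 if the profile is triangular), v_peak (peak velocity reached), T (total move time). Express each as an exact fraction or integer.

vₘ²/aₘ = (67/8)²/(3/2) = 4489/96
243/32 < 4489/96 ⇒ no cruise
v_peak = √(243/32·3/2) = √(729/64) = 27/8
t_a = (27/8)/(3/2) = 9/4; t_c = 0
T = 2·9/4 = 9/2

t_a=9/4 t_c=0 v_peak=27/8 T=9/2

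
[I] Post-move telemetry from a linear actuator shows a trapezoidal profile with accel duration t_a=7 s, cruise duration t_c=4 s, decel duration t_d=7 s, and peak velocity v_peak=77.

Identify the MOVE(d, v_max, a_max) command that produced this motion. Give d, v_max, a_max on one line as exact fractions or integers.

a_max = 77/7 = 11
d_a = ½·77·7 = 539/2; d_c = 77·4 = 308
d = 2·539/2 + 308 = 847
t_c = 4 > 0 ⇒ limit active, v_max = 77

d=847 v_max=77 a_max=11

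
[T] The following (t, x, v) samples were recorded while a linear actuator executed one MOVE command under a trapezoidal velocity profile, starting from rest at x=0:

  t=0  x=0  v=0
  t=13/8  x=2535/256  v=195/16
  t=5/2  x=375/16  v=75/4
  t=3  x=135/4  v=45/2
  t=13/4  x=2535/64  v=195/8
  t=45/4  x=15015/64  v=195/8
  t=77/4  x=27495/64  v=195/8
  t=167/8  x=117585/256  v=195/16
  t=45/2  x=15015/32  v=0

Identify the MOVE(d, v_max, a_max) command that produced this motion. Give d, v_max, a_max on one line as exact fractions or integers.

d=15015/32 v_max=195/8 a_max=15/2

final state: t=45/2, x=15015/32, v=0 → d = 15015/32
a_max = (195/16−0)/(13/8−0) = 15/2
max v = 195/8 over t∈[13/4,77/4] → v_max = 195/8
check: 195/8·(13/4+16) = 15015/32 ✓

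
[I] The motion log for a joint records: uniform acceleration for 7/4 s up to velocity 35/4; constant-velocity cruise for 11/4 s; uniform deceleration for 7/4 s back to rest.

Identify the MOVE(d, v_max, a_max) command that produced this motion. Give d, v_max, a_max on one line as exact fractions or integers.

d=315/8 v_max=35/4 a_max=5

a_max = (35/4)/(7/4) = 5
d_a = ½·35/4·7/4 = 245/32; d_c = 35/4·11/4 = 385/16
d = 2·245/32 + 385/16 = 315/8
t_c = 11/4 > 0 so v_max = 35/4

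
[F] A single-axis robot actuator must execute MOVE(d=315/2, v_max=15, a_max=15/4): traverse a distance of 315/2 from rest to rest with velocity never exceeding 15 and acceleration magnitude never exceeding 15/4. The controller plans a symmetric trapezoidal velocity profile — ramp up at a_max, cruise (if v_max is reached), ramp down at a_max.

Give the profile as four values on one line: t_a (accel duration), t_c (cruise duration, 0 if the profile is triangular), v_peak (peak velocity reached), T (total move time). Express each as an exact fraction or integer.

t_a=4 t_c=13/2 v_peak=15 T=29/2

v_max²/a_max = 15²/(15/4) = 60
315/2 ≥ 60 so v_max reached
t_a = 15/(15/4) = 4; v_peak = 15
d_cruise = 315/2 − 60 = 195/2; t_c = (195/2)/15 = 13/2
T = 2·4 + 13/2 = 29/2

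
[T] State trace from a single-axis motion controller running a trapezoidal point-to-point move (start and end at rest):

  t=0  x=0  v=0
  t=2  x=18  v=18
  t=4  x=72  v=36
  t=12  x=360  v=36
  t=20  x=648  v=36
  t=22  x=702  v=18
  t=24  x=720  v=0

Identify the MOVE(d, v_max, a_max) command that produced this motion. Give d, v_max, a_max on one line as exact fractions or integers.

final state: t=24, x=720, v=0 → d = 720
a_max = (18−0)/(2−0) = 9
max v = 36 over t∈[4,20] → v_max = 36
check: 36·(4+16) = 720 ✓

d=720 v_max=36 a_max=9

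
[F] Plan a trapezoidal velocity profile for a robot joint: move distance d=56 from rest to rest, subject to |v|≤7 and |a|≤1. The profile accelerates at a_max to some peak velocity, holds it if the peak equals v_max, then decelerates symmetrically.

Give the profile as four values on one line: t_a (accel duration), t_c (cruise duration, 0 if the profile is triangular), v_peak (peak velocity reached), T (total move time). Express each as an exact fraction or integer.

t_a=7 t_c=1 v_peak=7 T=15

vₘ²/aₘ = 7²/1 = 49
56 ≥ 49 ⇒ cruise phase
t_a = 7/1 = 7; v_peak = 7
d_cruise = 56 − 49 = 7; t_c = 7/7 = 1
T = 2·7 + 1 = 15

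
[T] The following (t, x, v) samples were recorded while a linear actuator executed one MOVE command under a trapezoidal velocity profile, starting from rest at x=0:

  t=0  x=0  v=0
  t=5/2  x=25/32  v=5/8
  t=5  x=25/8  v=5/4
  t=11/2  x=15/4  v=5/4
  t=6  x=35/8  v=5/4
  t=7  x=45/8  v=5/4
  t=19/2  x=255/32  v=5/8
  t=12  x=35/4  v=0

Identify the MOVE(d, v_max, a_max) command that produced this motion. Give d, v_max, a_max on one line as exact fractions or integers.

d=35/4 v_max=5/4 a_max=1/4

final state: t=12, x=35/4, v=0 → d = 35/4
a_max = (5/8−0)/(5/2−0) = 1/4
max v = 5/4 over t∈[5,7] → v_max = 5/4
check: 5/4·(5+2) = 35/4 ✓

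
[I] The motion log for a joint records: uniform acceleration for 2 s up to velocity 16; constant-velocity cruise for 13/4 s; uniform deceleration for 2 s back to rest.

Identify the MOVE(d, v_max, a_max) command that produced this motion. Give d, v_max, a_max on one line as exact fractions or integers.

a_max = 16/2 = 8
d_a = ½·16·2 = 16; d_c = 16·13/4 = 52
d = 2·16 + 52 = 84
t_c = 13/4 > 0 so v_max = 16

d=84 v_max=16 a_max=8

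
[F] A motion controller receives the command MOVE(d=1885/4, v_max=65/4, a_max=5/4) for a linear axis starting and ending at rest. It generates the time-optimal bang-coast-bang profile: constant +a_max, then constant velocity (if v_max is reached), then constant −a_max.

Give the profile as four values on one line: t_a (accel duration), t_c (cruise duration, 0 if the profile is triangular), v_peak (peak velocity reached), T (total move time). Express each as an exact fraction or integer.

(v_max)²/a_max = (65/4)²/(5/4) = 845/4
1885/4 ≥ 845/4 → trapezoidal
t_a = (65/4)/(5/4) = 13; v_peak = 65/4
d_cruise = 1885/4 − 845/4 = 260; t_c = 260/(65/4) = 16
T = 2·13 + 16 = 42

t_a=13 t_c=16 v_peak=65/4 T=42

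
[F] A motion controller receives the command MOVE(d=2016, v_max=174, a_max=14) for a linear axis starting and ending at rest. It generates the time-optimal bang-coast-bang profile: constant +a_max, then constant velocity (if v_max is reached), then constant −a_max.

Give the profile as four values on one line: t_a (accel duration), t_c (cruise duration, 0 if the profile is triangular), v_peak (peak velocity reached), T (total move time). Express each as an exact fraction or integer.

t_a=12 t_c=0 v_peak=168 T=24

v_max²/a_max = 174²/14 = 15138/7
2016 < 15138/7 ⇒ no cruise
v_peak = √(2016·14) = √28224 = 168
t_a = 168/14 = 12; t_c = 0
T = 2·12 = 24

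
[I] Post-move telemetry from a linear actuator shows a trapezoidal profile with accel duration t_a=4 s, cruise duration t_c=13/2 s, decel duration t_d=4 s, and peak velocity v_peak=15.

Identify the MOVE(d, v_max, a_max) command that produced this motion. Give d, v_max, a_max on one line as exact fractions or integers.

a_max = 15/4
d_a = ½·15·4 = 30; d_c = 15·13/2 = 195/2
d = 2·30 + 195/2 = 315/2
t_c = 13/2 > 0 so v_max = 15

d=315/2 v_max=15 a_max=15/4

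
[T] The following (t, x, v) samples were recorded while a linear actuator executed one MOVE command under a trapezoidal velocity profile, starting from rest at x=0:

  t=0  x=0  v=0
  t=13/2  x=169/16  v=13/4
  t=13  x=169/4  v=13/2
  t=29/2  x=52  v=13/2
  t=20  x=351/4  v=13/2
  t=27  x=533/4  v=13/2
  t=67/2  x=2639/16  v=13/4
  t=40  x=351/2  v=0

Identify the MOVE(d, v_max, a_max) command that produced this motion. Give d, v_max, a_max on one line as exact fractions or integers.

final state: t=40, x=351/2, v=0 → d = 351/2
a_max = (13/4−0)/(13/2−0) = 1/2
max v = 13/2 over t∈[13,27] → v_max = 13/2
check: 13/2·(13+14) = 351/2 ✓

d=351/2 v_max=13/2 a_max=1/2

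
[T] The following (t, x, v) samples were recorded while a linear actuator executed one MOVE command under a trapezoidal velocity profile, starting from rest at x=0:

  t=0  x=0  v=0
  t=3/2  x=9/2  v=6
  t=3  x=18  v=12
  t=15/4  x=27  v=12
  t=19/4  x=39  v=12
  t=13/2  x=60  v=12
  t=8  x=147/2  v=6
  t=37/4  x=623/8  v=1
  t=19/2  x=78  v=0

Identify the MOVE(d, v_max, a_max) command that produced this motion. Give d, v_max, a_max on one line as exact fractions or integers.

d=78 v_max=12 a_max=4

final state: t=19/2, x=78, v=0 → d = 78
a_max = (6−0)/(3/2−0) = 4
max v = 12 over t∈[3,13/2] → v_max = 12
check: 12·(3+7/2) = 78 ✓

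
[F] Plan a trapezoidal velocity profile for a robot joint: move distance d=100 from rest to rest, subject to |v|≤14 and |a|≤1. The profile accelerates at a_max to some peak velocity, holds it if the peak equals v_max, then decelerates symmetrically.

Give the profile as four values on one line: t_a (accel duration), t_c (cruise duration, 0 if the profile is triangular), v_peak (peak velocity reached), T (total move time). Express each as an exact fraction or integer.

t_a=10 t_c=0 v_peak=10 T=20

vₘ²/aₘ = 14²/1 = 196
100 < 196 so t_c = 0
v_peak = √(100·1) = √100 = 10
t_a = 10/1 = 10; t_c = 0
T = 2·10 = 20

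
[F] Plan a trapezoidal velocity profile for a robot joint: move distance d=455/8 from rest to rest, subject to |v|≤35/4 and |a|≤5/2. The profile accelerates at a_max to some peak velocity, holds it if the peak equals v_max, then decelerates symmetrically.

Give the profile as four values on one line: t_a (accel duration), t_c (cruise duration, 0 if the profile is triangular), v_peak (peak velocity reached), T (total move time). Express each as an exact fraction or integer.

v_max²/a_max = (35/4)²/(5/2) = 245/8
455/8 ≥ 245/8 so v_max reached
t_a = (35/4)/(5/2) = 7/2; v_peak = 35/4
d_cruise = 455/8 − 245/8 = 105/4; t_c = (105/4)/(35/4) = 3
T = 2·7/2 + 3 = 10

t_a=7/2 t_c=3 v_peak=35/4 T=10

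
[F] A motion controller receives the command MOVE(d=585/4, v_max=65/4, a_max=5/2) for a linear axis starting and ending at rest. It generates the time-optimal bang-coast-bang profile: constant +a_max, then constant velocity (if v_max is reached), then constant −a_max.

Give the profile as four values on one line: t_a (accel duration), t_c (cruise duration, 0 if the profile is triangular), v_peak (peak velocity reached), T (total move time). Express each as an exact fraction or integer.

v_max²/a_max = (65/4)²/(5/2) = 845/8
585/4 ≥ 845/8 → trapezoidal
t_a = (65/4)/(5/2) = 13/2; v_peak = 65/4
d_cruise = 585/4 − 845/8 = 325/8; t_c = (325/8)/(65/4) = 5/2
T = 2·13/2 + 5/2 = 31/2

t_a=13/2 t_c=5/2 v_peak=65/4 T=31/2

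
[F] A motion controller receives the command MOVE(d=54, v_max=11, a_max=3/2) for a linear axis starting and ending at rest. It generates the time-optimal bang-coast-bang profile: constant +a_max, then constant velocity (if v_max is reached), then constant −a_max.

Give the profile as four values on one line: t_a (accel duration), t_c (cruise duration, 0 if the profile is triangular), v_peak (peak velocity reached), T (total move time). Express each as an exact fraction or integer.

t_a=6 t_c=0 v_peak=9 T=12

vₘ²/aₘ = 11²/(3/2) = 242/3
54 < 242/3 so t_c = 0
v_peak = √(54·3/2) = √81 = 9
t_a = 9/(3/2) = 6; t_c = 0
T = 2·6 = 12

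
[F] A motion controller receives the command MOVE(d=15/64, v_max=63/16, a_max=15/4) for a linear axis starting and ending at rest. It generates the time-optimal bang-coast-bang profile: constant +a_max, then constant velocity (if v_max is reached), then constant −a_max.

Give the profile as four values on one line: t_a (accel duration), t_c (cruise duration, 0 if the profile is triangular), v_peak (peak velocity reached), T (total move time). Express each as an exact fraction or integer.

t_a=1/4 t_c=0 v_peak=15/16 T=1/2

vₘ²/aₘ = (63/16)²/(15/4) = 1323/320
15/64 < 1323/320 ⇒ no cruise
v_peak = √(15/64·15/4) = √(225/256) = 15/16
t_a = (15/16)/(15/4) = 1/4; t_c = 0
T = 2·1/4 = 1/2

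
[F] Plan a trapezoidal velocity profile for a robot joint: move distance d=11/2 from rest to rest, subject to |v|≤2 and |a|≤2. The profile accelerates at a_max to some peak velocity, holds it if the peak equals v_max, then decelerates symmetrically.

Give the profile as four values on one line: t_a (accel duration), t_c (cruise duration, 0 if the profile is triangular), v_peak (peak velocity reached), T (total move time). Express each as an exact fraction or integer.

t_a=1 t_c=7/4 v_peak=2 T=15/4

(v_max)²/a_max = 2²/2 = 2
11/2 ≥ 2 so v_max reached
t_a = 2/2 = 1; v_peak = 2
d_cruise = 11/2 − 2 = 7/2; t_c = (7/2)/2 = 7/4
T = 2·1 + 7/4 = 15/4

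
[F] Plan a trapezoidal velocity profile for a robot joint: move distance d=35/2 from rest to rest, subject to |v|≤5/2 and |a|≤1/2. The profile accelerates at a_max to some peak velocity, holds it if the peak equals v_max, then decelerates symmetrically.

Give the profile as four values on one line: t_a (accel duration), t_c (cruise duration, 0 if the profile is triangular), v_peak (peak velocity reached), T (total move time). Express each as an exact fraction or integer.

t_a=5 t_c=2 v_peak=5/2 T=12

v_max²/a_max = (5/2)²/(1/2) = 25/2
35/2 ≥ 25/2 ⇒ cruise phase
t_a = (5/2)/(1/2) = 5; v_peak = 5/2
d_cruise = 35/2 − 25/2 = 5; t_c = 5/(5/2) = 2
T = 2·5 + 2 = 12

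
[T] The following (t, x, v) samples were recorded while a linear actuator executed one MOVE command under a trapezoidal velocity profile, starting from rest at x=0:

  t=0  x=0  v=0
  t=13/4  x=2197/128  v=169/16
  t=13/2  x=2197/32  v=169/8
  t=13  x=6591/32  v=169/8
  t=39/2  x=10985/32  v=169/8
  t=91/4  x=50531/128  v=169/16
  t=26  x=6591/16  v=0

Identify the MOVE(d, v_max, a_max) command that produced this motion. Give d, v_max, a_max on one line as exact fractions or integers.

d=6591/16 v_max=169/8 a_max=13/4

final state: t=26, x=6591/16, v=0 → d = 6591/16
a_max = (169/16−0)/(13/4−0) = 13/4
max v = 169/8 over t∈[13/2,39/2] → v_max = 169/8
check: 169/8·(13/2+13) = 6591/16 ✓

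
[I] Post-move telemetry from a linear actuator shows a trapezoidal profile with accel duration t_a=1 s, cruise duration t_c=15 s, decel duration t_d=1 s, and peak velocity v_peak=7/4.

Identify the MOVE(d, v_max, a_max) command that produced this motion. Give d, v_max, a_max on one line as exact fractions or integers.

a_max = (7/4)/1 = 7/4
d_a = ½·7/4·1 = 7/8; d_c = 7/4·15 = 105/4
d = 2·7/8 + 105/4 = 28
t_c = 15 > 0 ⇒ limit active, v_max = 7/4

d=28 v_max=7/4 a_max=7/4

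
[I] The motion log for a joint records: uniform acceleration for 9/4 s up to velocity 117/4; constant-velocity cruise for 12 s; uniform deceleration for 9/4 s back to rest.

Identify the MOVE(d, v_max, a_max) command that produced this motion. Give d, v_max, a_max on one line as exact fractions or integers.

d=6669/16 v_max=117/4 a_max=13

a_max = (117/4)/(9/4) = 13
d_a = ½·117/4·9/4 = 1053/32; d_c = 117/4·12 = 351
d = 2·1053/32 + 351 = 6669/16
t_c = 12 > 0 ⇒ limit active, v_max = 117/4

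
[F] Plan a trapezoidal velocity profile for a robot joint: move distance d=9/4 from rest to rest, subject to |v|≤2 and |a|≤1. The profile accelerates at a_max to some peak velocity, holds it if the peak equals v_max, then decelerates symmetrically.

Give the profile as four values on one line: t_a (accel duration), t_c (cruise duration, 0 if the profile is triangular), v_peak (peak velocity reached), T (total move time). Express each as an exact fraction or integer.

t_a=3/2 t_c=0 v_peak=3/2 T=3

vₘ²/aₘ = 2²/1 = 4
9/4 < 4 so t_c = 0
v_peak = √(9/4·1) = √(9/4) = 3/2
t_a = (3/2)/1 = 3/2; t_c = 0
T = 2·3/2 = 3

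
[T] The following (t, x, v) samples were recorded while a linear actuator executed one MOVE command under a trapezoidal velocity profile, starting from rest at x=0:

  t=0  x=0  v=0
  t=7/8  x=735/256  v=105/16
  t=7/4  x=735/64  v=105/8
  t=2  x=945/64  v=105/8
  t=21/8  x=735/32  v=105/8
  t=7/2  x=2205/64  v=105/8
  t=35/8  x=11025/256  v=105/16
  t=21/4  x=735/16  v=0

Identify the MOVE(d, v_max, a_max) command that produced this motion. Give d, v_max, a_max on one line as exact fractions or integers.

final state: t=21/4, x=735/16, v=0 → d = 735/16
a_max = (105/16−0)/(7/8−0) = 15/2
max v = 105/8 over t∈[7/4,7/2] → v_max = 105/8
check: 105/8·(7/4+7/4) = 735/16 ✓

d=735/16 v_max=105/8 a_max=15/2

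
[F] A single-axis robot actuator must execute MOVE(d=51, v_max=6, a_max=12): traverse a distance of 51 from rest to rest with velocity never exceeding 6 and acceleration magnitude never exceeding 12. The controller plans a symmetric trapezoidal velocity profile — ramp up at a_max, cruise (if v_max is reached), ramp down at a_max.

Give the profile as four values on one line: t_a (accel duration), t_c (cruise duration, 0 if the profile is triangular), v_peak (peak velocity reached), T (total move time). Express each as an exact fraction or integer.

t_a=1/2 t_c=8 v_peak=6 T=9

(v_max)²/a_max = 6²/12 = 3
51 ≥ 3 → trapezoidal
t_a = 6/12 = 1/2; v_peak = 6
d_cruise = 51 − 3 = 48; t_c = 48/6 = 8
T = 2·1/2 + 8 = 9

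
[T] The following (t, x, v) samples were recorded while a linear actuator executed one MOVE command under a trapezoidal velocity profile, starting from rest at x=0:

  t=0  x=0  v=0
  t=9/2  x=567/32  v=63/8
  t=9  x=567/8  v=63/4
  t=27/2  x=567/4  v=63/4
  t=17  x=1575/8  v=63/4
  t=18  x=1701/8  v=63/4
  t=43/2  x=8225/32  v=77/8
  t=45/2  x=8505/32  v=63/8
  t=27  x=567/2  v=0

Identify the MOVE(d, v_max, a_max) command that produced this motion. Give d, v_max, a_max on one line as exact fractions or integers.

d=567/2 v_max=63/4 a_max=7/4

final state: t=27, x=567/2, v=0 → d = 567/2
a_max = (63/8−0)/(9/2−0) = 7/4
max v = 63/4 over t∈[9,18] → v_max = 63/4
check: 63/4·(9+9) = 567/2 ✓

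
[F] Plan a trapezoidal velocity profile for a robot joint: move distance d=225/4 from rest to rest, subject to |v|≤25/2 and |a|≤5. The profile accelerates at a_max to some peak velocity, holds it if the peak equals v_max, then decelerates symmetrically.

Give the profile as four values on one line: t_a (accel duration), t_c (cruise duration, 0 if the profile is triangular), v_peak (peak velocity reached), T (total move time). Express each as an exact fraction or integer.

(v_max)²/a_max = (25/2)²/5 = 125/4
225/4 ≥ 125/4 ⇒ cruise phase
t_a = (25/2)/5 = 5/2; v_peak = 25/2
d_cruise = 225/4 − 125/4 = 25; t_c = 25/(25/2) = 2
T = 2·5/2 + 2 = 7

t_a=5/2 t_c=2 v_peak=25/2 T=7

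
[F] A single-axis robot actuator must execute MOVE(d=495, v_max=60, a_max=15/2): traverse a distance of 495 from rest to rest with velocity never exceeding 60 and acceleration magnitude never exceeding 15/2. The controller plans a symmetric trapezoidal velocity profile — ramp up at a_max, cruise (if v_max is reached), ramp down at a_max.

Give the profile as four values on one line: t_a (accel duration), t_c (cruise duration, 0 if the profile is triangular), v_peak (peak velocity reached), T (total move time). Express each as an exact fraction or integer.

t_a=8 t_c=1/4 v_peak=60 T=65/4

vₘ²/aₘ = 60²/(15/2) = 480
495 ≥ 480 → trapezoidal
t_a = 60/(15/2) = 8; v_peak = 60
d_cruise = 495 − 480 = 15; t_c = 15/60 = 1/4
T = 2·8 + 1/4 = 65/4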